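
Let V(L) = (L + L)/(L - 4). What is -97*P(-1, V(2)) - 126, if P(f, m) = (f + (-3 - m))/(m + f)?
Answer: -572/3 ≈ -190.67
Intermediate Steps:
V(L) = 2*L/(-4 + L) (V(L) = (2*L)/(-4 + L) = 2*L/(-4 + L))
P(f, m) = (-3 + f - m)/(f + m)
-97*P(-1, V(2)) - 126 = -97*(-3 - 1 - 2*2/(-4 + 2))/(-1 + 2*2/(-4 + 2)) - 126 = -97*(-3 - 1 - 2*2/(-2))/(-1 + 2*2/(-2)) - 126 = -97*(-3 - 1 - 2*2*(-1)/2)/(-1 + 2*2*(-1/2)) - 126 = -97*(-3 - 1 - 1*(-2))/(-1 - 2) - 126 = -97*(-3 - 1 + 2)/(-3) - 126 = -(-97)*(-2)/3 - 126 = -97*2/3 - 126 = -194/3 - 126 = -572/3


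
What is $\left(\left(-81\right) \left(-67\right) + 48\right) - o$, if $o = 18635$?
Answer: $-13160$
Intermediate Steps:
$\left(\left(-81\right) \left(-67\right) + 48\right) - o = \left(\left(-81\right) \left(-67\right) + 48\right) - 18635 = \left(5427 + 48\right) - 18635 = 5475 - 18635 = -13160$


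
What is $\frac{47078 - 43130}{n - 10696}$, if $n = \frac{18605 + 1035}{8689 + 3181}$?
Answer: $- \frac{390523}{1057849} \approx -0.36917$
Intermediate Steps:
$n = \frac{1964}{1187}$ ($n = \frac{19640}{11870} = 19640 \cdot \frac{1}{11870} = \frac{1964}{1187} \approx 1.6546$)
$\frac{47078 - 43130}{n - 10696} = \frac{47078 - 43130}{\frac{1964}{1187} - 10696} = \frac{3948}{- \frac{12694188}{1187}} = 3948 \left(- \frac{1187}{12694188}\right) = - \frac{390523}{1057849}$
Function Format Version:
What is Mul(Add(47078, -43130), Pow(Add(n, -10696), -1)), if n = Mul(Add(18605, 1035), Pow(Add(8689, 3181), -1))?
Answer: Rational(-390523, 1057849) ≈ -0.36917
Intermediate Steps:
n = Rational(1964, 1187) (n = Mul(19640, Pow(11870, -1)) = Mul(19640, Rational(1, 11870)) = Rational(1964, 1187) ≈ 1.6546)
Mul(Add(47078, -43130), Pow(Add(n, -10696), -1)) = Mul(Add(47078, -43130), Pow(Add(Rational(1964, 1187), -10696), -1)) = Mul(3948, Pow(Rational(-12694188, 1187), -1)) = Mul(3948, Rational(-1187, 12694188)) = Rational(-390523, 1057849)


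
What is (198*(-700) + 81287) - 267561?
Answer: -324874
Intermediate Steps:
(198*(-700) + 81287) - 267561 = (-138600 + 81287) - 267561 = -57313 - 267561 = -324874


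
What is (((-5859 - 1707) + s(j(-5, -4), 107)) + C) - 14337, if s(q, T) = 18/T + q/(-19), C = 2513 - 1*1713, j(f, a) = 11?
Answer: -42903234/2033 ≈ -21103.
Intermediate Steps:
C = 800 (C = 2513 - 1713 = 800)
s(q, T) = 18/T - q/19 (s(q, T) = 18/T + q*(-1/19) = 18/T - q/19)
(((-5859 - 1707) + s(j(-5, -4), 107)) + C) - 14337 = (((-5859 - 1707) + (18/107 - 1/19*11)) + 800) - 14337 = ((-7566 + (18*(1/107) - 11/19)) + 800) - 14337 = ((-7566 + (18/107 - 11/19)) + 800) - 14337 = ((-7566 - 835/2033) + 800) - 14337 = (-15382513/2033 + 800) - 14337 = -13756113/2033 - 14337 = -42903234/2033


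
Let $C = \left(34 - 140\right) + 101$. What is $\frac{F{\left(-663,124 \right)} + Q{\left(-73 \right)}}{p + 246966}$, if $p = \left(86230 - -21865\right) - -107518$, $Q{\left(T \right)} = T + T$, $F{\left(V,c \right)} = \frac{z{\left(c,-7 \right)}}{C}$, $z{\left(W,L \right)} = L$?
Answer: $- \frac{241}{770965} \approx -0.0003126$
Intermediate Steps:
$C = -5$ ($C = -106 + 101 = -5$)
$F{\left(V,c \right)} = \frac{7}{5}$ ($F{\left(V,c \right)} = - \frac{7}{-5} = \left(-7\right) \left(- \frac{1}{5}\right) = \frac{7}{5}$)
$Q{\left(T \right)} = 2 T$
$p = 215613$ ($p = \left(86230 + 21865\right) + 107518 = 108095 + 107518 = 215613$)
$\frac{F{\left(-663,124 \right)} + Q{\left(-73 \right)}}{p + 246966} = \frac{\frac{7}{5} + 2 \left(-73\right)}{215613 + 246966} = \frac{\frac{7}{5} - 146}{462579} = \left(- \frac{723}{5}\right) \frac{1}{462579} = - \frac{241}{770965}$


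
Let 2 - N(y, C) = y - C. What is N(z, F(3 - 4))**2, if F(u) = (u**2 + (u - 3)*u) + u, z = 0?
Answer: 36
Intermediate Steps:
F(u) = u + u**2 + u*(-3 + u) (F(u) = (u**2 + (-3 + u)*u) + u = (u**2 + u*(-3 + u)) + u = u + u**2 + u*(-3 + u))
N(y, C) = 2 + C - y (N(y, C) = 2 - (y - C) = 2 + (C - y) = 2 + C - y)
N(z, F(3 - 4))**2 = (2 + 2*(3 - 4)*(-1 + (3 - 4)) - 1*0)**2 = (2 + 2*(-1)*(-1 - 1) + 0)**2 = (2 + 2*(-1)*(-2) + 0)**2 = (2 + 4 + 0)**2 = 6**2 = 36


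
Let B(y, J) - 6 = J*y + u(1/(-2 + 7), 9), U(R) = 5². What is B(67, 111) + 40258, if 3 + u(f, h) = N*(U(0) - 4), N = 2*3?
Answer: 47824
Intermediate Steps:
U(R) = 25
N = 6
u(f, h) = 123 (u(f, h) = -3 + 6*(25 - 4) = -3 + 6*21 = -3 + 126 = 123)
B(y, J) = 129 + J*y (B(y, J) = 6 + (J*y + 123) = 6 + (123 + J*y) = 129 + J*y)
B(67, 111) + 40258 = (129 + 111*67) + 40258 = (129 + 7437) + 40258 = 7566 + 40258 = 47824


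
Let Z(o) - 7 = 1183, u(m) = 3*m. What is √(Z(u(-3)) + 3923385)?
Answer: 5*√156983 ≈ 1981.1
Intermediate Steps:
Z(o) = 1190 (Z(o) = 7 + 1183 = 1190)
√(Z(u(-3)) + 3923385) = √(1190 + 3923385) = √3924575 = 5*√156983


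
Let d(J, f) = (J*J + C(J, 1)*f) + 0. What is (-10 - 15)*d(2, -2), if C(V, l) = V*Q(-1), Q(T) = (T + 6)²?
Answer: 2400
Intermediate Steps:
Q(T) = (6 + T)²
C(V, l) = 25*V (C(V, l) = V*(6 - 1)² = V*5² = V*25 = 25*V)
d(J, f) = J² + 25*J*f (d(J, f) = (J*J + (25*J)*f) + 0 = (J² + 25*J*f) + 0 = J² + 25*J*f)
(-10 - 15)*d(2, -2) = (-10 - 15)*(2*(2 + 25*(-2))) = -50*(2 - 50) = -50*(-48) = -25*(-96) = 2400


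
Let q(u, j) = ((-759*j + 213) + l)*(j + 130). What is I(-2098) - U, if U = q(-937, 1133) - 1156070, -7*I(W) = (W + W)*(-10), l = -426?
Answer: 7612725090/7 ≈ 1.0875e+9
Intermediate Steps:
I(W) = 20*W/7 (I(W) = -(W + W)*(-10)/7 = -2*W*(-10)/7 = -(-20)*W/7 = 20*W/7)
q(u, j) = (-213 - 759*j)*(130 + j) (q(u, j) = ((-759*j + 213) - 426)*(j + 130) = ((213 - 759*j) - 426)*(130 + j) = (-213 - 759*j)*(130 + j))
U = -1087538150 (U = (-27690 - 98883*1133 - 759*1133²) - 1156070 = (-27690 - 112034439 - 759*1283689) - 1156070 = (-27690 - 112034439 - 974319951) - 1156070 = -1086382080 - 1156070 = -1087538150)
I(-2098) - U = (20/7)*(-2098) - 1*(-1087538150) = -41960/7 + 1087538150 = 7612725090/7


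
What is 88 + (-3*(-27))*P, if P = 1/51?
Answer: 1523/17 ≈ 89.588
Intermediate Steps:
P = 1/51 ≈ 0.019608
88 + (-3*(-27))*P = 88 - 3*(-27)*(1/51) = 88 + 81*(1/51) = 88 + 27/17 = 1523/17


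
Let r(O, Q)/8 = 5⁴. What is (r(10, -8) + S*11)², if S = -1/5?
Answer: 624450121/25 ≈ 2.4978e+7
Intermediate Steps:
r(O, Q) = 5000 (r(O, Q) = 8*5⁴ = 8*625 = 5000)
S = -⅕ (S = -1*⅕ = -⅕ ≈ -0.20000)
(r(10, -8) + S*11)² = (5000 - ⅕*11)² = (5000 - 11/5)² = (24989/5)² = 624450121/25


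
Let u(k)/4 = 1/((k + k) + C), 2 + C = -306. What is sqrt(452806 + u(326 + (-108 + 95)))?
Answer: 2*sqrt(2861847201)/159 ≈ 672.91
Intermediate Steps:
C = -308 (C = -2 - 306 = -308)
u(k) = 4/(-308 + 2*k) (u(k) = 4/((k + k) - 308) = 4/(2*k - 308) = 4/(-308 + 2*k))
sqrt(452806 + u(326 + (-108 + 95))) = sqrt(452806 + 2/(-154 + (326 + (-108 + 95)))) = sqrt(452806 + 2/(-154 + (326 - 13))) = sqrt(452806 + 2/(-154 + 313)) = sqrt(452806 + 2/159) = sqrt(71996156/159) = 2*sqrt(2861847201)/159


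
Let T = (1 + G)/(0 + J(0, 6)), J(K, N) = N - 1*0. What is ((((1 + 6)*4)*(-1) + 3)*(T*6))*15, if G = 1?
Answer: -750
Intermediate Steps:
J(K, N) = N (J(K, N) = N + 0 = N)
T = ⅓ (T = (1 + 1)/(0 + 6) = 2/6 = 2*(⅙) = ⅓ ≈ 0.33333)
((((1 + 6)*4)*(-1) + 3)*(T*6))*15 = ((((1 + 6)*4)*(-1) + 3)*((⅓)*6))*15 = (((7*4)*(-1) + 3)*2)*15 = ((28*(-1) + 3)*2)*15 = ((-28 + 3)*2)*15 = -25*2*15 = -50*15 = -750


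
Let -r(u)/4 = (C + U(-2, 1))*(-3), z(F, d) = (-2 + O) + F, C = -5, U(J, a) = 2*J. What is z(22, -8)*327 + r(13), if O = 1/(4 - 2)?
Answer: 13191/2 ≈ 6595.5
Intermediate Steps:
O = 1/2 ≈ 0.50000
z(F, d) = -3/2 + F (z(F, d) = (-2 + 1/2) + F = -3/2 + F)
r(u) = -108 (r(u) = -4*(-5 + 2*(-2))*(-3) = -4*(-5 - 4)*(-3) = -(-36)*(-3) = -4*27 = -108)
z(22, -8)*327 + r(13) = (-3/2 + 22)*327 - 108 = (41/2)*327 - 108 = 13407/2 - 108 = 13191/2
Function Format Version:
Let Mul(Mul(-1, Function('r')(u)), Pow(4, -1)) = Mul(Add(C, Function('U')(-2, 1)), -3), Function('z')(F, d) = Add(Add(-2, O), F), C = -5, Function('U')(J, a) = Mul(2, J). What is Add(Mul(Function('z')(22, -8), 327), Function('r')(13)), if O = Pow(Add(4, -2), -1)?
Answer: Rational(13191, 2) ≈ 6595.5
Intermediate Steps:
O = Rational(1, 2) (O = Pow(2, -1) = Rational(1, 2) ≈ 0.50000)
Function('z')(F, d) = Add(Rational(-3, 2), F) (Function('z')(F, d) = Add(Add(-2, Rational(1, 2)), F) = Add(Rational(-3, 2), F))
Function('r')(u) = -108 (Function('r')(u) = Mul(-4, Mul(Add(-5, Mul(2, -2)), -3)) = Mul(-4, Mul(Add(-5, -4), -3)) = Mul(-4, Mul(-9, -3)) = Mul(-4, 27) = -108)
Add(Mul(Function('z')(22, -8), 327), Function('r')(13)) = Add(Mul(Add(Rational(-3, 2), 22), 327), -108) = Add(Mul(Rational(41, 2), 327), -108) = Add(Rational(13407, 2), -108) = Rational(13191, 2)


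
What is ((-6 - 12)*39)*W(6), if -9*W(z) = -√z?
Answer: -78*√6 ≈ -191.06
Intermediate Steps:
W(z) = √z/9 (W(z) = -(-1)*√z/9 = √z/9)
((-6 - 12)*39)*W(6) = ((-6 - 12)*39)*(√6/9) = (-18*39)*(√6/9) = -78*√6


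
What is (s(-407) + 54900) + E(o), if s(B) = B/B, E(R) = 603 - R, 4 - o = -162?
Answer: 55338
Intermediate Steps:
o = 166 (o = 4 - 1*(-162) = 4 + 162 = 166)
s(B) = 1
(s(-407) + 54900) + E(o) = (1 + 54900) + (603 - 1*166) = 54901 + (603 - 166) = 54901 + 437 = 55338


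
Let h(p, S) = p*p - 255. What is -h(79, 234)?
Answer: -5986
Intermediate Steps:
h(p, S) = -255 + p² (h(p, S) = p² - 255 = -255 + p²)
-h(79, 234) = -(-255 + 79²) = -(-255 + 6241) = -1*5986 = -5986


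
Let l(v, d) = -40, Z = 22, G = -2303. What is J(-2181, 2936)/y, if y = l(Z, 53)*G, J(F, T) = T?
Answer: 367/11515 ≈ 0.031871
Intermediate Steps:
y = 92120 (y = -40*(-2303) = 92120)
J(-2181, 2936)/y = 2936/92120 = 2936*(1/92120) = 367/11515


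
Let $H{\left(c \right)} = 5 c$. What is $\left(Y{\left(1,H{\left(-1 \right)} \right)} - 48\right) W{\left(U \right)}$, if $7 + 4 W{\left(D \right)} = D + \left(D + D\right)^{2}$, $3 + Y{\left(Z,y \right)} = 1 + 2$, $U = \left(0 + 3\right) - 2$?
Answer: $24$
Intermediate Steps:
$U = 1$ ($U = 3 - 2 = 1$)
$Y{\left(Z,y \right)} = 0$ ($Y{\left(Z,y \right)} = -3 + \left(1 + 2\right) = -3 + 3 = 0$)
$W{\left(D \right)} = - \frac{7}{4} + D^{2} + \frac{D}{4}$ ($W{\left(D \right)} = - \frac{7}{4} + \frac{D + \left(D + D\right)^{2}}{4} = - \frac{7}{4} + \frac{D + \left(2 D\right)^{2}}{4} = - \frac{7}{4} + \frac{D + 4 D^{2}}{4} = - \frac{7}{4} + \left(D^{2} + \frac{D}{4}\right) = - \frac{7}{4} + D^{2} + \frac{D}{4}$)
$\left(Y{\left(1,H{\left(-1 \right)} \right)} - 48\right) W{\left(U \right)} = \left(0 - 48\right) \left(- \frac{7}{4} + 1^{2} + \frac{1}{4} \cdot 1\right) = - 48 \left(- \frac{7}{4} + 1 + \frac{1}{4}\right) = \left(-48\right) \left(- \frac{1}{2}\right) = 24$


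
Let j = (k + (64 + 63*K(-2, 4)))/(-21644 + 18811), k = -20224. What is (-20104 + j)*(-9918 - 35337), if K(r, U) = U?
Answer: 2576580934620/2833 ≈ 9.0949e+8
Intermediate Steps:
j = 19908/2833 (j = (-20224 + (64 + 63*4))/(-21644 + 18811) = (-20224 + (64 + 252))/(-2833) = (-20224 + 316)*(-1/2833) = -19908*(-1/2833) = 19908/2833 ≈ 7.0272)
(-20104 + j)*(-9918 - 35337) = (-20104 + 19908/2833)*(-9918 - 35337) = -56934724/2833*(-45255) = 2576580934620/2833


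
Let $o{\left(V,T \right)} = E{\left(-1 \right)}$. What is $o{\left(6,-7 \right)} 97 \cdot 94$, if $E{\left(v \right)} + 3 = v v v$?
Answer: $-36472$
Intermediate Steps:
$E{\left(v \right)} = -3 + v^{3}$ ($E{\left(v \right)} = -3 + v v v = -3 + v^{2} v = -3 + v^{3}$)
$o{\left(V,T \right)} = -4$ ($o{\left(V,T \right)} = -3 + \left(-1\right)^{3} = -3 - 1 = -4$)
$o{\left(6,-7 \right)} 97 \cdot 94 = \left(-4\right) 97 \cdot 94 = \left(-388\right) 94 = -36472$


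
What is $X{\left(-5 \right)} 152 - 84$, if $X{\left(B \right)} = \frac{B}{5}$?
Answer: $-236$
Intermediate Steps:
$X{\left(B \right)} = \frac{B}{5}$ ($X{\left(B \right)} = B \frac{1}{5} = \frac{B}{5}$)
$X{\left(-5 \right)} 152 - 84 = \frac{1}{5} \left(-5\right) 152 - 84 = \left(-1\right) 152 - 84 = -152 - 84 = -236$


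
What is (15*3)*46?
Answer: 2070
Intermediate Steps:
(15*3)*46 = 45*46 = 2070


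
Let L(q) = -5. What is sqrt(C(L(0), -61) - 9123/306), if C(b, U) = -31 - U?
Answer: sqrt(1938)/102 ≈ 0.43160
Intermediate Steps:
sqrt(C(L(0), -61) - 9123/306) = sqrt((-31 - 1*(-61)) - 9123/306) = sqrt((-31 + 61) - 9123*1/306) = sqrt(30 - 3041/102) = sqrt(19/102) = sqrt(1938)/102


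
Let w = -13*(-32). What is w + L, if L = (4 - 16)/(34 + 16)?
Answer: 10394/25 ≈ 415.76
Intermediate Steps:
w = 416
L = -6/25 (L = -12/50 = (1/50)*(-12) = -6/25 ≈ -0.24000)
w + L = 416 - 6/25 = 10394/25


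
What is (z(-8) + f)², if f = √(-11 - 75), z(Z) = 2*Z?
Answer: (16 - I*√86)² ≈ 170.0 - 296.76*I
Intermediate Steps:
f = I*√86 (f = √(-86) = I*√86 ≈ 9.2736*I)
(z(-8) + f)² = (2*(-8) + I*√86)² = (-16 + I*√86)²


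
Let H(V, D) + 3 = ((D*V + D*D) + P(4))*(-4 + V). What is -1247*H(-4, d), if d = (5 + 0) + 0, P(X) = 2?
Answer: 73573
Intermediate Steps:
d = 5 (d = 5 + 0 = 5)
H(V, D) = -3 + (-4 + V)*(2 + D² + D*V) (H(V, D) = -3 + ((D*V + D*D) + 2)*(-4 + V) = -3 + ((D*V + D²) + 2)*(-4 + V) = -3 + ((D² + D*V) + 2)*(-4 + V) = -3 + (2 + D² + D*V)*(-4 + V) = -3 + (-4 + V)*(2 + D² + D*V))
-1247*H(-4, d) = -1247*(-11 - 4*5² + 2*(-4) + 5*(-4)² - 4*5² - 4*5*(-4)) = -1247*(-11 - 4*25 - 8 + 5*16 - 4*25 + 80) = -1247*(-11 - 100 - 8 + 80 - 100 + 80) = -1247*(-59) = 73573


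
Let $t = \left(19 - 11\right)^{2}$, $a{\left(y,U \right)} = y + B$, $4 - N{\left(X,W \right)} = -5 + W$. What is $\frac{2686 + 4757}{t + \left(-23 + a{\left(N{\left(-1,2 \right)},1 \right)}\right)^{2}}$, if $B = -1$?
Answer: $\frac{7443}{353} \approx 21.085$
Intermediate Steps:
$N{\left(X,W \right)} = 9 - W$ ($N{\left(X,W \right)} = 4 - \left(-5 + W\right) = 9 - W$)
$a{\left(y,U \right)} = -1 + y$ ($a{\left(y,U \right)} = y - 1 = -1 + y$)
$t = 64$ ($t = 8^{2} = 64$)
$\frac{2686 + 4757}{t + \left(-23 + a{\left(N{\left(-1,2 \right)},1 \right)}\right)^{2}} = \frac{2686 + 4757}{64 + \left(-23 + \left(-1 + \left(9 - 2\right)\right)\right)^{2}} = \frac{7443}{64 + \left(-23 + \left(-1 + \left(9 - 2\right)\right)\right)^{2}} = \frac{7443}{64 + \left(-23 + \left(-1 + 7\right)\right)^{2}} = \frac{7443}{64 + \left(-23 + 6\right)^{2}} = \frac{7443}{64 + \left(-17\right)^{2}} = \frac{7443}{64 + 289} = \frac{7443}{353}$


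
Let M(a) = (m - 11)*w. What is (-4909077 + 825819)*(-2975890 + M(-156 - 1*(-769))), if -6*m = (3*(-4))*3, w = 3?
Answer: 12151387898490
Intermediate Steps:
m = 6 (m = -3*(-4)*3/6 = -(-2)*3 = -1/6*(-36) = 6)
M(a) = -15 (M(a) = (6 - 11)*3 = -5*3 = -15)
(-4909077 + 825819)*(-2975890 + M(-156 - 1*(-769))) = (-4909077 + 825819)*(-2975890 - 15) = -4083258*(-2975905) = 12151387898490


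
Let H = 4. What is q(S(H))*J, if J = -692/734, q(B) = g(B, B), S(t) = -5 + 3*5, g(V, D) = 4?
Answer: -1384/367 ≈ -3.7711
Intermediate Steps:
S(t) = 10 (S(t) = -5 + 15 = 10)
q(B) = 4
J = -346/367 (J = -692*1/734 = -346/367 ≈ -0.94278)
q(S(H))*J = 4*(-346/367) = -1384/367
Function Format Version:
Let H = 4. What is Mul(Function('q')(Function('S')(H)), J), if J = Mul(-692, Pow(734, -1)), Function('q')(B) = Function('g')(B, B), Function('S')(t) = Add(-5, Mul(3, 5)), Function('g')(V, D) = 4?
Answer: Rational(-1384, 367) ≈ -3.7711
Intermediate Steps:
Function('S')(t) = 10 (Function('S')(t) = Add(-5, 15) = 10)
Function('q')(B) = 4
J = Rational(-346, 367) (J = Mul(-692, Rational(1, 734)) = Rational(-346, 367) ≈ -0.94278)
Mul(Function('q')(Function('S')(H)), J) = Mul(4, Rational(-346, 367)) = Rational(-1384, 367)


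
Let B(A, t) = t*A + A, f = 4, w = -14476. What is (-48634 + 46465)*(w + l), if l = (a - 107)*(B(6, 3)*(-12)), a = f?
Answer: -32942772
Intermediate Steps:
B(A, t) = A + A*t (B(A, t) = A*t + A = A + A*t)
a = 4
l = 29664 (l = (4 - 107)*((6*(1 + 3))*(-12)) = -103*6*4*(-12) = -2472*(-12) = -103*(-288) = 29664)
(-48634 + 46465)*(w + l) = (-48634 + 46465)*(-14476 + 29664) = -2169*15188 = -32942772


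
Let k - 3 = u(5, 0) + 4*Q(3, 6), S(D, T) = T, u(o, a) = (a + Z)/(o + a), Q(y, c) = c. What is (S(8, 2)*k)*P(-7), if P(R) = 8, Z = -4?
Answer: 2096/5 ≈ 419.20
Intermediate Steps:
u(o, a) = (-4 + a)/(a + o) (u(o, a) = (a - 4)/(o + a) = (-4 + a)/(a + o))
k = 131/5 (k = 3 + ((-4 + 0)/(0 + 5) + 4*6) = 3 + (-4/5 + 24) = 3 + 116/5 = 131/5 ≈ 26.200)
(S(8, 2)*k)*P(-7) = (2*(131/5))*8 = (262/5)*8 = 2096/5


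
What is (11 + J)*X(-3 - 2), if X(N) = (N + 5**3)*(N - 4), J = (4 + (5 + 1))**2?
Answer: -119880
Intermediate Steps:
J = 100 (J = (4 + 6)**2 = 10**2 = 100)
X(N) = (-4 + N)*(125 + N) (X(N) = (N + 125)*(-4 + N) = (125 + N)*(-4 + N) = (-4 + N)*(125 + N))
(11 + J)*X(-3 - 2) = (11 + 100)*(-500 + (-3 - 2)**2 + 121*(-3 - 2)) = 111*(-500 + (-5)**2 + 121*(-5)) = 111*(-500 + 25 - 605) = 111*(-1080) = -119880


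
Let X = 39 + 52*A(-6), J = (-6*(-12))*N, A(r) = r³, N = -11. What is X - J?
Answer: -10401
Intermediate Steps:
J = -792 (J = -6*(-12)*(-11) = 72*(-11) = -792)
X = -11193 (X = 39 + 52*(-6)³ = 39 + 52*(-216) = 39 - 11232 = -11193)
X - J = -11193 - 1*(-792) = -11193 + 792 = -10401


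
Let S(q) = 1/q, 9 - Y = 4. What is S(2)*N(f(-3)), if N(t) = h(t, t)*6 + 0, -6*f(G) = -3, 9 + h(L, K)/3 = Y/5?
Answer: -72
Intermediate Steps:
Y = 5 (Y = 9 - 1*4 = 9 - 4 = 5)
h(L, K) = -24 (h(L, K) = -27 + 3*(5/5) = -27 + 3*(5*(⅕)) = -27 + 3*1 = -27 + 3 = -24)
f(G) = ½ (f(G) = -⅙*(-3) = ½)
N(t) = -144 (N(t) = -24*6 + 0 = -144 + 0 = -144)
S(2)*N(f(-3)) = -144/2 = (½)*(-144) = -72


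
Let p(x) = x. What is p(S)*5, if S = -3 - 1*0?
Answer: -15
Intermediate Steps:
S = -3 (S = -3 + 0 = -3)
p(S)*5 = -3*5 = -15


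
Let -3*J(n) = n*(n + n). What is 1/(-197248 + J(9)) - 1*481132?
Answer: -94928305865/197302 ≈ -4.8113e+5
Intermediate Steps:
J(n) = -2*n²/3 (J(n) = -n*(n + n)/3 = -n*2*n/3 = -2*n²/3)
1/(-197248 + J(9)) - 1*481132 = 1/(-197248 - ⅔*9²) - 1*481132 = 1/(-197248 - ⅔*81) - 481132 = 1/(-197248 - 54) - 481132 = 1/(-197302) - 481132 = -1/197302 - 481132 = -94928305865/197302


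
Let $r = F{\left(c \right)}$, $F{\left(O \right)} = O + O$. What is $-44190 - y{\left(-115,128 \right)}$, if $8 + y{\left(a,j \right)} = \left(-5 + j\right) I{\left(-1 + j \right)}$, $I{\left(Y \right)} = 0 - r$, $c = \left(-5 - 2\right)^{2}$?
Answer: $-32128$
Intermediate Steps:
$c = 49$ ($c = \left(-7\right)^{2} = 49$)
$F{\left(O \right)} = 2 O$
$r = 98$ ($r = 2 \cdot 49 = 98$)
$I{\left(Y \right)} = -98$ ($I{\left(Y \right)} = 0 - 98 = -98$)
$y{\left(a,j \right)} = 482 - 98 j$ ($y{\left(a,j \right)} = -8 + \left(-5 + j\right) \left(-98\right) = -8 - \left(-490 + 98 j\right) = 482 - 98 j$)
$-44190 - y{\left(-115,128 \right)} = -44190 - \left(482 - 12544\right) = -44190 - -12062 = -44190 + 12062 = -32128$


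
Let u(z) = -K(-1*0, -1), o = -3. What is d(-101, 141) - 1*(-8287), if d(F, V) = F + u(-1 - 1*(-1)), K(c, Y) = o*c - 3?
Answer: 8189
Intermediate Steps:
K(c, Y) = -3 - 3*c (K(c, Y) = -3*c - 3 = -3 - 3*c)
u(z) = 3 (u(z) = -(-3 - (-3)*0) = -(-3 - 3*0) = -(-3 + 0) = -1*(-3) = 3)
d(F, V) = 3 + F (d(F, V) = F + 3 = 3 + F)
d(-101, 141) - 1*(-8287) = (3 - 101) - 1*(-8287) = -98 + 8287 = 8189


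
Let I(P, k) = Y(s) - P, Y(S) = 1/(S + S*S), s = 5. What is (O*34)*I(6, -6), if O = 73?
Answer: -222139/15 ≈ -14809.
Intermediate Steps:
Y(S) = 1/(S + S²)
I(P, k) = 1/30 - P (I(P, k) = 1/(5*(1 + 5)) - P = (⅕)/6 - P = (⅕)*(⅙) - P = 1/30 - P)
(O*34)*I(6, -6) = (73*34)*(1/30 - 1*6) = 2482*(1/30 - 6) = 2482*(-179/30) = -222139/15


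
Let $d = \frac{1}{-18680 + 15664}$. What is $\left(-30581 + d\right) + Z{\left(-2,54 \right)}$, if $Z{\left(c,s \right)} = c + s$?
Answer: $- \frac{92075465}{3016} \approx -30529.0$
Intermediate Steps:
$d = - \frac{1}{3016}$ ($d = \frac{1}{-3016} = - \frac{1}{3016} \approx -0.00033156$)
$\left(-30581 + d\right) + Z{\left(-2,54 \right)} = \left(-30581 - \frac{1}{3016}\right) + \left(-2 + 54\right) = - \frac{92232297}{3016} + 52 = - \frac{92075465}{3016}$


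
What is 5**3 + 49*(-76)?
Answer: -3599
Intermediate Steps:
5**3 + 49*(-76) = 125 - 3724 = -3599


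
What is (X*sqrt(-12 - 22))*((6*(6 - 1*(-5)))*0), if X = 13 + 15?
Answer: 0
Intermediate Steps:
X = 28
(X*sqrt(-12 - 22))*((6*(6 - 1*(-5)))*0) = (28*sqrt(-12 - 22))*((6*(6 - 1*(-5)))*0) = (28*sqrt(-34))*((6*(6 + 5))*0) = (28*(I*sqrt(34)))*((6*11)*0) = (28*I*sqrt(34))*(66*0) = (28*I*sqrt(34))*0 = 0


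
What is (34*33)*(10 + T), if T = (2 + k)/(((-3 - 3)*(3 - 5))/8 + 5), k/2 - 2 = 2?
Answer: 168300/13 ≈ 12946.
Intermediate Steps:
k = 8 (k = 4 + 2*2 = 4 + 4 = 8)
T = 20/13 (T = (2 + 8)/(((-3 - 3)*(3 - 5))/8 + 5) = 10/(-6*(-2)*(1/8) + 5) = 10/(12*(1/8) + 5) = 10/(3/2 + 5) = 10/(13/2) = 10*(2/13) = 20/13 ≈ 1.5385)
(34*33)*(10 + T) = (34*33)*(10 + 20/13) = 1122*(150/13) = 168300/13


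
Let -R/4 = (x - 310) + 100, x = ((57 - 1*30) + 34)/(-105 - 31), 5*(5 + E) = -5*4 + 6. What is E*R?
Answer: -1116219/170 ≈ -6566.0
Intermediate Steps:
E = -39/5 (E = -5 + (-5*4 + 6)/5 = -5 + (-20 + 6)/5 = -5 + (⅕)*(-14) = -5 - 14/5 = -39/5 ≈ -7.8000)
x = -61/136 (x = ((57 - 30) + 34)/(-136) = (27 + 34)*(-1/136) = 61*(-1/136) = -61/136 ≈ -0.44853)
R = 28621/34 (R = -4*((-61/136 - 310) + 100) = -4*(-42221/136 + 100) = -4*(-28621/136) = 28621/34 ≈ 841.79)
E*R = -39/5*28621/34 = -1116219/170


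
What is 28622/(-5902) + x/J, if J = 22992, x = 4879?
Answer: -314640583/67849392 ≈ -4.6373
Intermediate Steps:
28622/(-5902) + x/J = 28622/(-5902) + 4879/22992 = 28622*(-1/5902) + 4879*(1/22992) = -14311/2951 + 4879/22992 = -314640583/67849392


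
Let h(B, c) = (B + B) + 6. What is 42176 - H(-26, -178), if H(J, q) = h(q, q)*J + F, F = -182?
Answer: 33258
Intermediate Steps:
h(B, c) = 6 + 2*B (h(B, c) = 2*B + 6 = 6 + 2*B)
H(J, q) = -182 + J*(6 + 2*q) (H(J, q) = (6 + 2*q)*J - 182 = J*(6 + 2*q) - 182 = -182 + J*(6 + 2*q))
42176 - H(-26, -178) = 42176 - (-182 + 2*(-26)*(3 - 178)) = 42176 - (-182 + 2*(-26)*(-175)) = 42176 - (-182 + 9100) = 42176 - 1*8918 = 42176 - 8918 = 33258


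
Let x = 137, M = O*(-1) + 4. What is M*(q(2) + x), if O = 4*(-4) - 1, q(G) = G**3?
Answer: 3045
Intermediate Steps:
O = -17 (O = -16 - 1 = -17)
M = 21 (M = -17*(-1) + 4 = 17 + 4 = 21)
M*(q(2) + x) = 21*(2**3 + 137) = 21*(8 + 137) = 21*145 = 3045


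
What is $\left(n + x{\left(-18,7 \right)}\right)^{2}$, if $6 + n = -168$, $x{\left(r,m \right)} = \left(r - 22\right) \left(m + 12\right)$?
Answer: $872356$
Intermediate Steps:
$x{\left(r,m \right)} = \left(-22 + r\right) \left(12 + m\right)$
$n = -174$ ($n = -6 - 168 = -174$)
$\left(n + x{\left(-18,7 \right)}\right)^{2} = \left(-174 + \left(-264 - 154 + 12 \left(-18\right) + 7 \left(-18\right)\right)\right)^{2} = \left(-174 - 760\right)^{2} = \left(-934\right)^{2} = 872356$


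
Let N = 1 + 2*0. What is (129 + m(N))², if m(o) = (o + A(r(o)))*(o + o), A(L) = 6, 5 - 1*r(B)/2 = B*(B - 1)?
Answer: 20449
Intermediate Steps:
r(B) = 10 - 2*B*(-1 + B) (r(B) = 10 - 2*B*(B - 1) = 10 - 2*B*(-1 + B))
N = 1 (N = 1 + 0 = 1)
m(o) = 2*o*(6 + o) (m(o) = (o + 6)*(o + o) = (6 + o)*(2*o) = 2*o*(6 + o))
(129 + m(N))² = (129 + 2*1*(6 + 1))² = (129 + 2*1*7)² = (129 + 14)² = 143² = 20449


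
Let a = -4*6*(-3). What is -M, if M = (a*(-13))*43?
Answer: 40248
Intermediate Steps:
a = 72 (a = -24*(-3) = 72)
M = -40248 (M = (72*(-13))*43 = -936*43 = -40248)
-M = -1*(-40248) = 40248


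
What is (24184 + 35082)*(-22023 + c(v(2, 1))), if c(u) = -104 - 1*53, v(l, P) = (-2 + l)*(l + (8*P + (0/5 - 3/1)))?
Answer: -1314519880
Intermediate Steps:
v(l, P) = (-2 + l)*(-3 + l + 8*P) (v(l, P) = (-2 + l)*(l + (8*P + (0*(1/5) - 3*1))) = (-2 + l)*(l + (8*P + (0 - 3))) = (-2 + l)*(l + (8*P - 3)) = (-2 + l)*(l + (-3 + 8*P)) = (-2 + l)*(-3 + l + 8*P))
c(u) = -157 (c(u) = -104 - 53 = -157)
(24184 + 35082)*(-22023 + c(v(2, 1))) = (24184 + 35082)*(-22023 - 157) = 59266*(-22180) = -1314519880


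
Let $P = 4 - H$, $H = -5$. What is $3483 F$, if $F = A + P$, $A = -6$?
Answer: $10449$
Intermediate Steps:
$P = 9$ ($P = 4 - -5 = 4 + 5 = 9$)
$F = 3$ ($F = -6 + 9 = 3$)
$3483 F = 3483 \cdot 3 = 10449$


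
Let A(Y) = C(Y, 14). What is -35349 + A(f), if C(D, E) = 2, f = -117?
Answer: -35347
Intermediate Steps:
A(Y) = 2
-35349 + A(f) = -35349 + 2 = -35347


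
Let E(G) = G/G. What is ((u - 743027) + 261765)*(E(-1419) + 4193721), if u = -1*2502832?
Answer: -12514460657868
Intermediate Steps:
u = -2502832
E(G) = 1
((u - 743027) + 261765)*(E(-1419) + 4193721) = ((-2502832 - 743027) + 261765)*(1 + 4193721) = (-3245859 + 261765)*4193722 = -2984094*4193722 = -12514460657868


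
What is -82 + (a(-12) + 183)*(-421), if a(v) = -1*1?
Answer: -76704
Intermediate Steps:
a(v) = -1
-82 + (a(-12) + 183)*(-421) = -82 + (-1 + 183)*(-421) = -82 + 182*(-421) = -82 - 76622 = -76704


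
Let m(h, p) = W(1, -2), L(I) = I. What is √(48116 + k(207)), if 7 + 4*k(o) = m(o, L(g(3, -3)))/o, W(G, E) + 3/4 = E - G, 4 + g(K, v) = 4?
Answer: √3665150763/276 ≈ 219.35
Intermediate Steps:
g(K, v) = 0 (g(K, v) = -4 + 4 = 0)
W(G, E) = -¾ + E - G (W(G, E) = -¾ + (E - G) = -¾ + E - G)
m(h, p) = -15/4 (m(h, p) = -¾ - 2 - 1*1 = -¾ - 2 - 1 = -15/4)
k(o) = -7/4 - 15/(16*o) (k(o) = -7/4 + (-15/(4*o))/4 = -7/4 - 15/(16*o))
√(48116 + k(207)) = √(48116 + (1/16)*(-15 - 28*207)/207) = √(48116 + (1/16)*(1/207)*(-15 - 5796)) = √(48116 + (1/16)*(1/207)*(-5811)) = √(48116 - 1937/1104) = √(53118127/1104) = √3665150763/276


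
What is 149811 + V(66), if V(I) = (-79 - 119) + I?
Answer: 149679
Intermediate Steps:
V(I) = -198 + I
149811 + V(66) = 149811 + (-198 + 66) = 149811 - 132 = 149679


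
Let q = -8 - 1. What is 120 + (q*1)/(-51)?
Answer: 2043/17 ≈ 120.18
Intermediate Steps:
q = -9
120 + (q*1)/(-51) = 120 + (-9*1)/(-51) = 120 - 1/51*(-9) = 120 + 3/17 = 2043/17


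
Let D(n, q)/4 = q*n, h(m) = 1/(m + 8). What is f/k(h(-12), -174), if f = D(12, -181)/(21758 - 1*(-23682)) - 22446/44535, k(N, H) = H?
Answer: 1953981/489053680 ≈ 0.0039954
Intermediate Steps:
h(m) = 1/(8 + m)
D(n, q) = 4*n*q (D(n, q) = 4*(q*n) = 4*(n*q) = 4*n*q)
f = -5861943/8431960 (f = (4*12*(-181))/(21758 - 1*(-23682)) - 22446/44535 = -8688/(21758 + 23682) - 22446*1/44535 = -8688/45440 - 7482/14845 = -8688*1/45440 - 7482/14845 = -543/2840 - 7482/14845 = -5861943/8431960 ≈ -0.69521)
f/k(h(-12), -174) = -5861943/8431960/(-174) = -5861943/8431960*(-1/174) = 1953981/489053680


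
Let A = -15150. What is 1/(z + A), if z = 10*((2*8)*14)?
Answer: -1/12910 ≈ -7.7459e-5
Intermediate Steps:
z = 2240 (z = 10*(16*14) = 10*224 = 2240)
1/(z + A) = 1/(2240 - 15150) = 1/(-12910) = -1/12910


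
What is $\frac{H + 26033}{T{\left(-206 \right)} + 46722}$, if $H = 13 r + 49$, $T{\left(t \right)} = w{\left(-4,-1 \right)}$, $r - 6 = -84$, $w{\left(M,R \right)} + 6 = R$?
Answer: $\frac{25068}{46715} \approx 0.53662$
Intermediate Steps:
$w{\left(M,R \right)} = -6 + R$
$r = -78$ ($r = 6 - 84 = -78$)
$T{\left(t \right)} = -7$ ($T{\left(t \right)} = -6 - 1 = -7$)
$H = -965$ ($H = 13 \left(-78\right) + 49 = -1014 + 49 = -965$)
$\frac{H + 26033}{T{\left(-206 \right)} + 46722} = \frac{-965 + 26033}{-7 + 46722} = \frac{25068}{46715}$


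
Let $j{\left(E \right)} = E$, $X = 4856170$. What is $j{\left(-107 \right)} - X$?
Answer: $-4856277$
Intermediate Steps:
$j{\left(-107 \right)} - X = -107 - 4856170 = -4856277$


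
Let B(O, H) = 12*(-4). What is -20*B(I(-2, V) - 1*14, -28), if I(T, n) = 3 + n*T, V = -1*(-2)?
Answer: 960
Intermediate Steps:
V = 2
I(T, n) = 3 + T*n
B(O, H) = -48
-20*B(I(-2, V) - 1*14, -28) = -20*(-48) = 960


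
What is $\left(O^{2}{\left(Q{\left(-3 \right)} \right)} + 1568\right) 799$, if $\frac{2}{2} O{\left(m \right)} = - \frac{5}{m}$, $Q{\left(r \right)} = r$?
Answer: $\frac{11295463}{9} \approx 1.2551 \cdot 10^{6}$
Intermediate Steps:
$O{\left(m \right)} = - \frac{5}{m}$
$\left(O^{2}{\left(Q{\left(-3 \right)} \right)} + 1568\right) 799 = \left(\left(- \frac{5}{-3}\right)^{2} + 1568\right) 799 = \left(\left(\left(-5\right) \left(- \frac{1}{3}\right)\right)^{2} + 1568\right) 799 = \left(\left(\frac{5}{3}\right)^{2} + 1568\right) 799 = \left(\frac{25}{9} + 1568\right) 799 = \frac{14137}{9} \cdot 799 = \frac{11295463}{9}$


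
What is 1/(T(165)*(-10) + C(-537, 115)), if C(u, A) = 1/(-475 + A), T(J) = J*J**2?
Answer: -360/16171650001 ≈ -2.2261e-8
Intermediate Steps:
T(J) = J**3
1/(T(165)*(-10) + C(-537, 115)) = 1/(165**3*(-10) + 1/(-475 + 115)) = 1/(4492125*(-10) + 1/(-360)) = 1/(-44921250 - 1/360) = 1/(-16171650001/360) = -360/16171650001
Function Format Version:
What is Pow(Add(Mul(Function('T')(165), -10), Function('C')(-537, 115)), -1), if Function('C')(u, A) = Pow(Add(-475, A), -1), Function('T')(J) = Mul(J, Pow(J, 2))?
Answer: Rational(-360, 16171650001) ≈ -2.2261e-8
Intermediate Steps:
Function('T')(J) = Pow(J, 3)
Pow(Add(Mul(Function('T')(165), -10), Function('C')(-537, 115)), -1) = Pow(Add(Mul(Pow(165, 3), -10), Pow(Add(-475, 115), -1)), -1) = Pow(Add(Mul(4492125, -10), Pow(-360, -1)), -1) = Pow(Add(-44921250, Rational(-1, 360)), -1) = Pow(Rational(-16171650001, 360), -1) = Rational(-360, 16171650001)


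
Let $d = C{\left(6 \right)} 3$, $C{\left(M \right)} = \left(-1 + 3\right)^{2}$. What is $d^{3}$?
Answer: $1728$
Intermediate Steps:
$C{\left(M \right)} = 4$ ($C{\left(M \right)} = 2^{2} = 4$)
$d = 12$ ($d = 4 \cdot 3 = 12$)
$d^{3} = 12^{3} = 1728$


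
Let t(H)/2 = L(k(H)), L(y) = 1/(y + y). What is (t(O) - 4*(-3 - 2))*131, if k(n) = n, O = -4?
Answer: 10349/4 ≈ 2587.3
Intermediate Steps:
L(y) = 1/(2*y)
t(H) = 1/H (t(H) = 2*(1/(2*H)) = 1/H)
(t(O) - 4*(-3 - 2))*131 = (1/(-4) - 4*(-3 - 2))*131 = (-¼ - 4*(-5))*131 = (-¼ + 20)*131 = (79/4)*131 = 10349/4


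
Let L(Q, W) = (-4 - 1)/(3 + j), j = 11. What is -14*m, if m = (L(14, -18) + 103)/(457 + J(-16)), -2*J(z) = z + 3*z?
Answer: -479/163 ≈ -2.9387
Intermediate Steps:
L(Q, W) = -5/14 (L(Q, W) = (-4 - 1)/(3 + 11) = -5/14)
J(z) = -2*z (J(z) = -(z + 3*z)/2 = -2*z)
m = 479/2282 (m = (-5/14 + 103)/(457 - 2*(-16)) = 1437/(14*(457 + 32)) = (1437/14)/489 = (1437/14)*(1/489) = 479/2282 ≈ 0.20990)
-14*m = -14*479/2282 = -479/163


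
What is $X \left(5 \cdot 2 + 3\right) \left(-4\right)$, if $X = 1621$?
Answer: $-84292$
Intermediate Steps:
$X \left(5 \cdot 2 + 3\right) \left(-4\right) = 1621 \left(5 \cdot 2 + 3\right) \left(-4\right) = 1621 \left(10 + 3\right) \left(-4\right) = 1621 \cdot 13 \left(-4\right) = 1621 \left(-52\right) = -84292$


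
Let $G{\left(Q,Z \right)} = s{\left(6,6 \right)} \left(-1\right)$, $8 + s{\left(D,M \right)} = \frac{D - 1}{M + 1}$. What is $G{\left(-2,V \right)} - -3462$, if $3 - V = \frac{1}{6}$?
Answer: $\frac{24285}{7} \approx 3469.3$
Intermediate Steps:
$s{\left(D,M \right)} = -8 + \frac{-1 + D}{1 + M}$ ($s{\left(D,M \right)} = -8 + \frac{D - 1}{M + 1} = -8 + \frac{-1 + D}{1 + M}$)
$V = \frac{17}{6}$ ($V = 3 - \frac{1}{6} = \frac{17}{6} \approx 2.8333$)
$G{\left(Q,Z \right)} = \frac{51}{7}$ ($G{\left(Q,Z \right)} = \frac{-9 + 6 - 48}{1 + 6} \left(-1\right) = \frac{-9 + 6 - 48}{7} \left(-1\right) = \frac{1}{7} \left(-51\right) \left(-1\right) = \left(- \frac{51}{7}\right) \left(-1\right) = \frac{51}{7}$)
$G{\left(-2,V \right)} - -3462 = \frac{51}{7} - -3462 = \frac{51}{7} + 3462 = \frac{24285}{7}$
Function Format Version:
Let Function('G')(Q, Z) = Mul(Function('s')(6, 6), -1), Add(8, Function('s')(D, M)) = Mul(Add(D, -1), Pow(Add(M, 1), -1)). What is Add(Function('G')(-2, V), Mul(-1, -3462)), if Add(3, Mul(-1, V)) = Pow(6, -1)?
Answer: Rational(24285, 7) ≈ 3469.3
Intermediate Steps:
Function('s')(D, M) = Add(-8, Mul(Pow(Add(1, M), -1), Add(-1, D))) (Function('s')(D, M) = Add(-8, Mul(Add(D, -1), Pow(Add(M, 1), -1))) = Add(-8, Mul(Add(-1, D), Pow(Add(1, M), -1))) = Add(-8, Mul(Pow(Add(1, M), -1), Add(-1, D))))
V = Rational(17, 6) (V = Add(3, Mul(-1, Pow(6, -1))) = Add(3, Mul(-1, Rational(1, 6))) = Add(3, Rational(-1, 6)) = Rational(17, 6) ≈ 2.8333)
Function('G')(Q, Z) = Rational(51, 7) (Function('G')(Q, Z) = Mul(Mul(Pow(Add(1, 6), -1), Add(-9, 6, Mul(-8, 6))), -1) = Mul(Mul(Pow(7, -1), Add(-9, 6, -48)), -1) = Mul(Mul(Rational(1, 7), -51), -1) = Mul(Rational(-51, 7), -1) = Rational(51, 7))
Add(Function('G')(-2, V), Mul(-1, -3462)) = Add(Rational(51, 7), Mul(-1, -3462)) = Add(Rational(51, 7), 3462) = Rational(24285, 7)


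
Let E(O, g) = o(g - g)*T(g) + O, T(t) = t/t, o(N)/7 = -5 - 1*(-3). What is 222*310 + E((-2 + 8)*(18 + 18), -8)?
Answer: 69022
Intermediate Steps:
o(N) = -14 (o(N) = 7*(-5 - 1*(-3)) = 7*(-5 + 3) = 7*(-2) = -14)
T(t) = 1
E(O, g) = -14 + O (E(O, g) = -14*1 + O = -14 + O)
222*310 + E((-2 + 8)*(18 + 18), -8) = 222*310 + (-14 + (-2 + 8)*(18 + 18)) = 68820 + (-14 + 6*36) = 68820 + (-14 + 216) = 68820 + 202 = 69022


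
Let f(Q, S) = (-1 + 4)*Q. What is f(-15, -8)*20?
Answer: -900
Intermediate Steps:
f(Q, S) = 3*Q
f(-15, -8)*20 = (3*(-15))*20 = -45*20 = -900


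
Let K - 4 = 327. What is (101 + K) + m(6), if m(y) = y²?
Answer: 468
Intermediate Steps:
K = 331 (K = 4 + 327 = 331)
(101 + K) + m(6) = (101 + 331) + 6² = 432 + 36 = 468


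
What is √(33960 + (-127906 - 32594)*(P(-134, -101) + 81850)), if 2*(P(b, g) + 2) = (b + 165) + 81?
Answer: 306*I*√140390 ≈ 1.1465e+5*I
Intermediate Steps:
P(b, g) = 121 + b/2 (P(b, g) = -2 + ((b + 165) + 81)/2 = -2 + ((165 + b) + 81)/2 = -2 + (246 + b)/2 = -2 + (123 + b/2) = 121 + b/2)
√(33960 + (-127906 - 32594)*(P(-134, -101) + 81850)) = √(33960 + (-127906 - 32594)*((121 + (½)*(-134)) + 81850)) = √(33960 - 160500*((121 - 67) + 81850)) = √(33960 - 160500*(54 + 81850)) = √(33960 - 160500*81904) = √(33960 - 13145592000) = √(-13145558040) = 306*I*√140390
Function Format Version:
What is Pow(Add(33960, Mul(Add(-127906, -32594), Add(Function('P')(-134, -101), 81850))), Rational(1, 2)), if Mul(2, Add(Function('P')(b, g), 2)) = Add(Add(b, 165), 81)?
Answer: Mul(306, I, Pow(140390, Rational(1, 2))) ≈ Mul(1.1465e+5, I)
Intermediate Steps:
Function('P')(b, g) = Add(121, Mul(Rational(1, 2), b)) (Function('P')(b, g) = Add(-2, Mul(Rational(1, 2), Add(Add(b, 165), 81))) = Add(-2, Mul(Rational(1, 2), Add(Add(165, b), 81))) = Add(-2, Mul(Rational(1, 2), Add(246, b))) = Add(-2, Add(123, Mul(Rational(1, 2), b))) = Add(121, Mul(Rational(1, 2), b)))
Pow(Add(33960, Mul(Add(-127906, -32594), Add(Function('P')(-134, -101), 81850))), Rational(1, 2)) = Pow(Add(33960, Mul(Add(-127906, -32594), Add(Add(121, Mul(Rational(1, 2), -134)), 81850))), Rational(1, 2)) = Pow(Add(33960, Mul(-160500, Add(Add(121, -67), 81850))), Rational(1, 2)) = Pow(Add(33960, Mul(-160500, Add(54, 81850))), Rational(1, 2)) = Pow(Add(33960, Mul(-160500, 81904)), Rational(1, 2)) = Pow(Add(33960, -13145592000), Rational(1, 2)) = Pow(-13145558040, Rational(1, 2)) = Mul(306, I, Pow(140390, Rational(1, 2)))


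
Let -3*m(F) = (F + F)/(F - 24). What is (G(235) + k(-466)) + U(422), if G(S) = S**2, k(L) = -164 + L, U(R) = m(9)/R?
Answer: 57597726/1055 ≈ 54595.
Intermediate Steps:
m(F) = -2*F/(3*(-24 + F)) (m(F) = -(F + F)/(3*(F - 24)) = -2*F/(3*(-24 + F)))
U(R) = 2/(5*R) (U(R) = (-2*9/(-72 + 3*9))/R = (-2*9/(-72 + 27))/R = (-2*9/(-45))/R = (-2*9*(-1/45))/R = 2/(5*R))
(G(235) + k(-466)) + U(422) = (235**2 + (-164 - 466)) + (2/5)/422 = (55225 - 630) + (2/5)*(1/422) = 54595 + 1/1055 = 57597726/1055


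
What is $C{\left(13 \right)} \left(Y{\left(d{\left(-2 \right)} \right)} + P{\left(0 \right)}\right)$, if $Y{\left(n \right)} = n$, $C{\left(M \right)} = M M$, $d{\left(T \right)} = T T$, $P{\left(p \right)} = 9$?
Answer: $2197$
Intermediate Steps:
$d{\left(T \right)} = T^{2}$
$C{\left(M \right)} = M^{2}$
$C{\left(13 \right)} \left(Y{\left(d{\left(-2 \right)} \right)} + P{\left(0 \right)}\right) = 13^{2} \left(\left(-2\right)^{2} + 9\right) = 169 \left(4 + 9\right) = 169 \cdot 13 = 2197$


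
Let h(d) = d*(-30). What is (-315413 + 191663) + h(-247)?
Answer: -116340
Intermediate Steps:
h(d) = -30*d
(-315413 + 191663) + h(-247) = (-315413 + 191663) - 30*(-247) = -123750 + 7410 = -116340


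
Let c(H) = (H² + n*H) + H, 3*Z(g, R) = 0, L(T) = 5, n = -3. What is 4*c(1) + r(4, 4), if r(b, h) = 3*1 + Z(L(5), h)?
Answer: -1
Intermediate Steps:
Z(g, R) = 0 (Z(g, R) = (⅓)*0 = 0)
r(b, h) = 3 (r(b, h) = 3*1 + 0 = 3 + 0 = 3)
c(H) = H² - 2*H (c(H) = (H² - 3*H) + H = H² - 2*H)
4*c(1) + r(4, 4) = 4*(1*(-2 + 1)) + 3 = 4*(1*(-1)) + 3 = 4*(-1) + 3 = -4 + 3 = -1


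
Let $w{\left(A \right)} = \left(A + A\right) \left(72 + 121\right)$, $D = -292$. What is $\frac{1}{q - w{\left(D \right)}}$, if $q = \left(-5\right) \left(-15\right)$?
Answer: $\frac{1}{112787} \approx 8.8663 \cdot 10^{-6}$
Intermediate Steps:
$w{\left(A \right)} = 386 A$ ($w{\left(A \right)} = 2 A 193 = 386 A$)
$q = 75$
$\frac{1}{q - w{\left(D \right)}} = \frac{1}{75 - 386 \left(-292\right)} = \frac{1}{75 - -112712} = \frac{1}{75 + 112712} = \frac{1}{112787}$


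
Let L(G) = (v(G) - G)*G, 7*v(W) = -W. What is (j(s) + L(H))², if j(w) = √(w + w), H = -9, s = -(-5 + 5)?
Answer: 419904/49 ≈ 8569.5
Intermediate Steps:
s = 0 (s = -1*0 = 0)
v(W) = -W/7 (v(W) = (-W)/7 = -W/7)
j(w) = √2*√w (j(w) = √(2*w) = √2*√w)
L(G) = -8*G²/7 (L(G) = (-G/7 - G)*G = (-8*G/7)*G = -8*G²/7)
(j(s) + L(H))² = (√2*√0 - 8/7*(-9)²)² = (√2*0 - 8/7*81)² = (0 - 648/7)² = (-648/7)² = 419904/49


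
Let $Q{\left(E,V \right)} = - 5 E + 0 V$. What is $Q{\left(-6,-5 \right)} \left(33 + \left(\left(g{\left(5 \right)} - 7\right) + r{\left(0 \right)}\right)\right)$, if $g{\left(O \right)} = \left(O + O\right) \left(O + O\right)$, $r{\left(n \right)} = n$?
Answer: $3780$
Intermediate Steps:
$Q{\left(E,V \right)} = - 5 E$ ($Q{\left(E,V \right)} = - 5 E + 0 = - 5 E$)
$g{\left(O \right)} = 4 O^{2}$ ($g{\left(O \right)} = 2 O 2 O = 4 O^{2}$)
$Q{\left(-6,-5 \right)} \left(33 + \left(\left(g{\left(5 \right)} - 7\right) + r{\left(0 \right)}\right)\right) = \left(-5\right) \left(-6\right) \left(33 - \left(7 - 4 \cdot 5^{2}\right)\right) = 30 \left(33 + \left(\left(4 \cdot 25 - 7\right) + 0\right)\right) = 30 \left(33 + \left(\left(100 - 7\right) + 0\right)\right) = 30 \left(33 + \left(93 + 0\right)\right) = 30 \left(33 + 93\right) = 30 \cdot 126 = 3780$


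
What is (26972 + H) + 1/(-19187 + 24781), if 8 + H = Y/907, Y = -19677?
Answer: 136698738481/5073758 ≈ 26942.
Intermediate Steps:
H = -26933/907 (H = -8 - 19677/907 = -26933/907 ≈ -29.695)
(26972 + H) + 1/(-19187 + 24781) = (26972 - 26933/907) + 1/(-19187 + 24781) = 24436671/907 + 1/5594 = 136698738481/5073758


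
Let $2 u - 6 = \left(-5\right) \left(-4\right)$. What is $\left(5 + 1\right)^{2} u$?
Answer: $468$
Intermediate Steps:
$u = 13$ ($u = 3 + \frac{\left(-5\right) \left(-4\right)}{2} = 3 + \frac{1}{2} \cdot 20 = 3 + 10 = 13$)
$\left(5 + 1\right)^{2} u = \left(5 + 1\right)^{2} \cdot 13 = 6^{2} \cdot 13 = 36 \cdot 13 = 468$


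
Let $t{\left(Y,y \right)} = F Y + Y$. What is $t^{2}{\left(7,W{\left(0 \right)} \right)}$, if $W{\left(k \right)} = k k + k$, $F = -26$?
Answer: $30625$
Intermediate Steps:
$W{\left(k \right)} = k + k^{2}$ ($W{\left(k \right)} = k^{2} + k = k + k^{2}$)
$t{\left(Y,y \right)} = - 25 Y$ ($t{\left(Y,y \right)} = - 26 Y + Y = - 25 Y$)
$t^{2}{\left(7,W{\left(0 \right)} \right)} = \left(\left(-25\right) 7\right)^{2} = \left(-175\right)^{2} = 30625$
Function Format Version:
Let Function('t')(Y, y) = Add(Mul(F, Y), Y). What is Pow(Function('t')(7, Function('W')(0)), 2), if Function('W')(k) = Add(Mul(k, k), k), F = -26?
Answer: 30625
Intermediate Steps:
Function('W')(k) = Add(k, Pow(k, 2)) (Function('W')(k) = Add(Pow(k, 2), k) = Add(k, Pow(k, 2)))
Function('t')(Y, y) = Mul(-25, Y) (Function('t')(Y, y) = Add(Mul(-26, Y), Y) = Mul(-25, Y))
Pow(Function('t')(7, Function('W')(0)), 2) = Pow(Mul(-25, 7), 2) = Pow(-175, 2) = 30625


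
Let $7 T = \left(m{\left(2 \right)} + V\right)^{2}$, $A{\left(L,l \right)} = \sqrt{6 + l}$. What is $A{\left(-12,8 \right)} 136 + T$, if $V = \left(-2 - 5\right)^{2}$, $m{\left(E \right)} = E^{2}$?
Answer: $\frac{2809}{7} + 136 \sqrt{14} \approx 910.15$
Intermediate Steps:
$V = 49$ ($V = \left(-7\right)^{2} = 49$)
$T = \frac{2809}{7}$ ($T = \frac{\left(2^{2} + 49\right)^{2}}{7} = \frac{\left(4 + 49\right)^{2}}{7} = \frac{53^{2}}{7} = \frac{1}{7} \cdot 2809 = \frac{2809}{7} \approx 401.29$)
$A{\left(-12,8 \right)} 136 + T = \sqrt{6 + 8} \cdot 136 + \frac{2809}{7} = \sqrt{14} \cdot 136 + \frac{2809}{7} = 136 \sqrt{14} + \frac{2809}{7} = \frac{2809}{7} + 136 \sqrt{14}$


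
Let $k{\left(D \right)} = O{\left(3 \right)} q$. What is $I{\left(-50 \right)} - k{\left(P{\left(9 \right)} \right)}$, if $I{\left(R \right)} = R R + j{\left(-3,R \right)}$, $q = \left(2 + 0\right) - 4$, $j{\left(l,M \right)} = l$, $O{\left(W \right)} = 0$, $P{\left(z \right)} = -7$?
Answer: $2497$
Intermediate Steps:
$q = -2$ ($q = 2 - 4 = -2$)
$I{\left(R \right)} = -3 + R^{2}$ ($I{\left(R \right)} = R R - 3 = R^{2} - 3 = -3 + R^{2}$)
$k{\left(D \right)} = 0$ ($k{\left(D \right)} = 0 \left(-2\right) = 0$)
$I{\left(-50 \right)} - k{\left(P{\left(9 \right)} \right)} = \left(-3 + \left(-50\right)^{2}\right) - 0 = \left(-3 + 2500\right) + 0 = 2497 + 0 = 2497$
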